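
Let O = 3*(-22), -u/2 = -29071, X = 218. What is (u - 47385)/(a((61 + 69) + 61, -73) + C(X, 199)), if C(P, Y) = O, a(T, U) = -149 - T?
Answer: -10757/406 ≈ -26.495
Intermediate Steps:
u = 58142 (u = -2*(-29071) = 58142)
O = -66
C(P, Y) = -66
(u - 47385)/(a((61 + 69) + 61, -73) + C(X, 199)) = (58142 - 47385)/((-149 - ((61 + 69) + 61)) - 66) = 10757/((-149 - (130 + 61)) - 66) = 10757/((-149 - 1*191) - 66) = 10757/((-149 - 191) - 66) = 10757/(-340 - 66) = 10757/(-406) = 10757*(-1/406) = -10757/406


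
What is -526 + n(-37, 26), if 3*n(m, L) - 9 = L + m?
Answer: -1580/3 ≈ -526.67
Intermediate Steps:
n(m, L) = 3 + L/3 + m/3 (n(m, L) = 3 + (L + m)/3 = 3 + (L/3 + m/3) = 3 + L/3 + m/3)
-526 + n(-37, 26) = -526 + (3 + (⅓)*26 + (⅓)*(-37)) = -526 + (3 + 26/3 - 37/3) = -526 - ⅔ = -1580/3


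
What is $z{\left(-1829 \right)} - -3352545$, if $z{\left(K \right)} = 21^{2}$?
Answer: $3352986$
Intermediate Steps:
$z{\left(K \right)} = 441$
$z{\left(-1829 \right)} - -3352545 = 441 - -3352545 = 441 + 3352545 = 3352986$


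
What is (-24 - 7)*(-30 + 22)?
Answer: 248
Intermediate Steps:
(-24 - 7)*(-30 + 22) = -31*(-8) = 248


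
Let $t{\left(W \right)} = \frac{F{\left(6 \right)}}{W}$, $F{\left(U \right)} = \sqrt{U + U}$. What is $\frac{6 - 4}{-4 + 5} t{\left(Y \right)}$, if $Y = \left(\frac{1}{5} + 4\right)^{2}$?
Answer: $\frac{100 \sqrt{3}}{441} \approx 0.39276$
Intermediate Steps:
$Y = \frac{441}{25}$ ($Y = \left(\frac{1}{5} + 4\right)^{2} = \left(\frac{21}{5}\right)^{2} = \frac{441}{25} \approx 17.64$)
$F{\left(U \right)} = \sqrt{2} \sqrt{U}$ ($F{\left(U \right)} = \sqrt{2 U} = \sqrt{2} \sqrt{U}$)
$t{\left(W \right)} = \frac{2 \sqrt{3}}{W}$ ($t{\left(W \right)} = \frac{\sqrt{2} \sqrt{6}}{W} = \frac{2 \sqrt{3}}{W}$)
$\frac{6 - 4}{-4 + 5} t{\left(Y \right)} = \frac{6 - 4}{-4 + 5} \frac{2 \sqrt{3}}{\frac{441}{25}} = \frac{2}{1} \cdot 2 \sqrt{3} \cdot \frac{25}{441} = 2 \cdot 1 \frac{50 \sqrt{3}}{441} = 2 \frac{50 \sqrt{3}}{441} = \frac{100 \sqrt{3}}{441}$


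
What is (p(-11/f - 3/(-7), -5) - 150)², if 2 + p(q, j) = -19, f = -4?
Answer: 29241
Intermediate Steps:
p(q, j) = -21 (p(q, j) = -2 - 19 = -21)
(p(-11/f - 3/(-7), -5) - 150)² = (-21 - 150)² = (-171)² = 29241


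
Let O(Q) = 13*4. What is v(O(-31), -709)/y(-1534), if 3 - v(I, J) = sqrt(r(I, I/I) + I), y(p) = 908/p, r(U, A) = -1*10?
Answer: -2301/454 + 767*sqrt(42)/454 ≈ 5.8805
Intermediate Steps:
r(U, A) = -10
O(Q) = 52
v(I, J) = 3 - sqrt(-10 + I)
v(O(-31), -709)/y(-1534) = (3 - sqrt(-10 + 52))/((908/(-1534))) = (3 - sqrt(42))/((908*(-1/1534))) = (3 - sqrt(42))/(-454/767) = (3 - sqrt(42))*(-767/454) = -2301/454 + 767*sqrt(42)/454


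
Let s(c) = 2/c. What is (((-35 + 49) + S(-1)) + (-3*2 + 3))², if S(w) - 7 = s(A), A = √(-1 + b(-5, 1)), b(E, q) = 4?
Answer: 976/3 + 24*√3 ≈ 366.90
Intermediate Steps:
A = √3 (A = √(-1 + 4) = √3 ≈ 1.7320)
S(w) = 7 + 2*√3/3 (S(w) = 7 + 2/(√3) = 7 + 2*(√3/3) = 7 + 2*√3/3)
(((-35 + 49) + S(-1)) + (-3*2 + 3))² = (((-35 + 49) + (7 + 2*√3/3)) + (-3*2 + 3))² = ((14 + (7 + 2*√3/3)) + (-6 + 3))² = ((21 + 2*√3/3) - 3)² = (18 + 2*√3/3)²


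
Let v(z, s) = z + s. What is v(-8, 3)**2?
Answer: 25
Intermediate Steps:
v(z, s) = s + z
v(-8, 3)**2 = (3 - 8)**2 = (-5)**2 = 25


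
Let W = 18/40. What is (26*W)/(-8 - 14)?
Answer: -117/220 ≈ -0.53182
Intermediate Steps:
W = 9/20 (W = 18*(1/40) = 9/20 ≈ 0.45000)
(26*W)/(-8 - 14) = (26*(9/20))/(-8 - 14) = (117/10)/(-22) = (117/10)*(-1/22) = -117/220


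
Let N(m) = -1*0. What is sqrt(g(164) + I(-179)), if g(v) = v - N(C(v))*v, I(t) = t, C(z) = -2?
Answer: I*sqrt(15) ≈ 3.873*I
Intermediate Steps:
N(m) = 0
g(v) = v (g(v) = v - 0*v = v - 1*0 = v + 0 = v)
sqrt(g(164) + I(-179)) = sqrt(164 - 179) = sqrt(-15) = I*sqrt(15)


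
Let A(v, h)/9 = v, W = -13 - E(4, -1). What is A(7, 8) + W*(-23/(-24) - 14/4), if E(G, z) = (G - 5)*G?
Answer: 687/8 ≈ 85.875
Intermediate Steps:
E(G, z) = G*(-5 + G) (E(G, z) = (-5 + G)*G = G*(-5 + G))
W = -9 (W = -13 - 4*(-5 + 4) = -13 - 4*(-1) = -13 - 1*(-4) = -13 + 4 = -9)
A(v, h) = 9*v
A(7, 8) + W*(-23/(-24) - 14/4) = 9*7 - 9*(-23/(-24) - 14/4) = 63 - 9*(-23*(-1/24) - 14*1/4) = 63 - 9*(23/24 - 7/2) = 63 - 9*(-61/24) = 63 + 183/8 = 687/8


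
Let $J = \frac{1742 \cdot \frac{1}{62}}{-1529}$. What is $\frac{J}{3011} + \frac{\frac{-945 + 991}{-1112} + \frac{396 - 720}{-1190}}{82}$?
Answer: $\frac{78260444277}{27852920797240} \approx 0.0028098$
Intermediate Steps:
$J = - \frac{871}{47399}$ ($J = 1742 \cdot \frac{1}{62} \left(- \frac{1}{1529}\right) = \frac{871}{31} \left(- \frac{1}{1529}\right) = - \frac{871}{47399} \approx -0.018376$)
$\frac{J}{3011} + \frac{\frac{-945 + 991}{-1112} + \frac{396 - 720}{-1190}}{82} = - \frac{871}{47399 \cdot 3011} + \frac{\frac{-945 + 991}{-1112} + \frac{396 - 720}{-1190}}{82} = \left(- \frac{871}{47399}\right) \frac{1}{3011} + \left(46 \left(- \frac{1}{1112}\right) - - \frac{162}{595}\right) \frac{1}{82} = - \frac{871}{142718389} + \left(- \frac{23}{556} + \frac{162}{595}\right) \frac{1}{82} = - \frac{871}{142718389} + \frac{76387}{330820} \cdot \frac{1}{82} = - \frac{871}{142718389} + \frac{76387}{27127240} = \frac{78260444277}{27852920797240}$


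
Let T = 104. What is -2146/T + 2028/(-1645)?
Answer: -1870541/85540 ≈ -21.867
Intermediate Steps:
-2146/T + 2028/(-1645) = -2146/104 + 2028/(-1645) = -2146*1/104 + 2028*(-1/1645) = -1073/52 - 2028/1645 = -1870541/85540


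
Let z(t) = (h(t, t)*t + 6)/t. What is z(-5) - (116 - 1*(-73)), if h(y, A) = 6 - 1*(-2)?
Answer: -911/5 ≈ -182.20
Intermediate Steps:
h(y, A) = 8 (h(y, A) = 6 + 2 = 8)
z(t) = (6 + 8*t)/t (z(t) = (8*t + 6)/t = (6 + 8*t)/t)
z(-5) - (116 - 1*(-73)) = (8 + 6/(-5)) - (116 - 1*(-73)) = (8 + 6*(-1/5)) - (116 + 73) = (8 - 6/5) - 1*189 = 34/5 - 189 = -911/5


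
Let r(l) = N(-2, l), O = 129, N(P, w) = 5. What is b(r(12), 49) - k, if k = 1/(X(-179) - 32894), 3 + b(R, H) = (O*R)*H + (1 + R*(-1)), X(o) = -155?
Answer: 1044282303/33049 ≈ 31598.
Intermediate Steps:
r(l) = 5
b(R, H) = -2 - R + 129*H*R (b(R, H) = -3 + ((129*R)*H + (1 + R*(-1))) = -3 + (129*H*R + (1 - R)) = -3 + (1 - R + 129*H*R) = -2 - R + 129*H*R)
k = -1/33049 (k = 1/(-155 - 32894) = 1/(-33049) = -1/33049 ≈ -3.0258e-5)
b(r(12), 49) - k = (-2 - 1*5 + 129*49*5) - 1*(-1/33049) = (-2 - 5 + 31605) + 1/33049 = 31598 + 1/33049 = 1044282303/33049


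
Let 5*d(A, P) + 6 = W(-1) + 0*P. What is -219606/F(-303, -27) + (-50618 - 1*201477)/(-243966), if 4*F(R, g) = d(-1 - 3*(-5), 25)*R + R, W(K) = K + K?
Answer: -39677733095/8213522 ≈ -4830.8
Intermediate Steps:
W(K) = 2*K
d(A, P) = -8/5 (d(A, P) = -6/5 + (2*(-1) + 0*P)/5 = -6/5 + (-2 + 0)/5 = -6/5 + (⅕)*(-2) = -6/5 - ⅖ = -8/5)
F(R, g) = -3*R/20 (F(R, g) = (-8*R/5 + R)/4 = (-3*R/5)/4 = -3*R/20)
-219606/F(-303, -27) + (-50618 - 1*201477)/(-243966) = -219606/((-3/20*(-303))) + (-50618 - 1*201477)/(-243966) = -219606/909/20 + (-50618 - 201477)*(-1/243966) = -219606*20/909 - 252095*(-1/243966) = -1464040/303 + 252095/243966 = -39677733095/8213522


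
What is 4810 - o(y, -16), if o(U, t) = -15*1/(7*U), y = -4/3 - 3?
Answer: 437665/91 ≈ 4809.5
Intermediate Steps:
y = -13/3 (y = -4*1/3 - 3 = -4/3 - 3 = -13/3 ≈ -4.3333)
o(U, t) = -15/(7*U) (o(U, t) = -15*1/(7*U) = -15/(7*U))
4810 - o(y, -16) = 4810 - (-15)/(7*(-13/3)) = 4810 - (-15)*(-3)/(7*13) = 4810 - 1*45/91 = 4810 - 45/91 = 437665/91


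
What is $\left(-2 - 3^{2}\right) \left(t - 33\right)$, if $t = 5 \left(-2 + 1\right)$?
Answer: $418$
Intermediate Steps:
$t = -5$ ($t = 5 \left(-1\right) = -5$)
$\left(-2 - 3^{2}\right) \left(t - 33\right) = \left(-2 - 3^{2}\right) \left(-5 - 33\right) = \left(-2 - 9\right) \left(-38\right) = \left(-11\right) \left(-38\right) = 418$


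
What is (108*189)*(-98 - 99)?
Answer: -4021164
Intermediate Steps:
(108*189)*(-98 - 99) = 20412*(-197) = -4021164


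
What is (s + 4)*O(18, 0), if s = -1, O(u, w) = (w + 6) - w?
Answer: 18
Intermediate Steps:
O(u, w) = 6 (O(u, w) = (6 + w) - w = 6)
(s + 4)*O(18, 0) = (-1 + 4)*6 = 3*6 = 18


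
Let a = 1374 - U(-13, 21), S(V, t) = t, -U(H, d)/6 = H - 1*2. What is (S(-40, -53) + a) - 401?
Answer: 830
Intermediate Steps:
U(H, d) = 12 - 6*H (U(H, d) = -6*(H - 1*2) = -6*(H - 2) = -6*(-2 + H) = 12 - 6*H)
a = 1284 (a = 1374 - (12 - 6*(-13)) = 1374 - (12 + 78) = 1374 - 1*90 = 1374 - 90 = 1284)
(S(-40, -53) + a) - 401 = (-53 + 1284) - 401 = 1231 - 401 = 830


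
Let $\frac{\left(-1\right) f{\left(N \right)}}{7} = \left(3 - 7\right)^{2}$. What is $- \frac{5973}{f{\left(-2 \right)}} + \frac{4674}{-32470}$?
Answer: $\frac{96709911}{1818320} \approx 53.186$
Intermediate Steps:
$f{\left(N \right)} = -112$ ($f{\left(N \right)} = - 7 \left(3 - 7\right)^{2} = - 7 \left(-4\right)^{2} = \left(-7\right) 16 = -112$)
$- \frac{5973}{f{\left(-2 \right)}} + \frac{4674}{-32470} = - \frac{5973}{-112} + \frac{4674}{-32470} = \left(-5973\right) \left(- \frac{1}{112}\right) + 4674 \left(- \frac{1}{32470}\right) = \frac{5973}{112} - \frac{2337}{16235} = \frac{96709911}{1818320}$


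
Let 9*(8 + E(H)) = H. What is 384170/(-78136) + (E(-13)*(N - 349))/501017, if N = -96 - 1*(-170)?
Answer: -78657039955/16014871764 ≈ -4.9115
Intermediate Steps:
E(H) = -8 + H/9
N = 74 (N = -96 + 170 = 74)
384170/(-78136) + (E(-13)*(N - 349))/501017 = 384170/(-78136) + ((-8 + (⅑)*(-13))*(74 - 349))/501017 = 384170*(-1/78136) + ((-8 - 13/9)*(-275))*(1/501017) = -192085/39068 - 85/9*(-275)*(1/501017) = -192085/39068 + (23375/9)*(1/501017) = -192085/39068 + 2125/409923 = -78657039955/16014871764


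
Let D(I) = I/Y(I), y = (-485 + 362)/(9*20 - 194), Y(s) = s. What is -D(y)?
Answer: -1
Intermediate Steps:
y = 123/14 (y = -123/(180 - 194) = -123/(-14) = -123*(-1/14) = 123/14 ≈ 8.7857)
D(I) = 1 (D(I) = I/I = 1)
-D(y) = -1*1 = -1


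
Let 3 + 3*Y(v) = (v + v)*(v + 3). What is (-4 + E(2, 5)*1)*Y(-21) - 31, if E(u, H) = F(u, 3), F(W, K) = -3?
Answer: -1788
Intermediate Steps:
E(u, H) = -3
Y(v) = -1 + 2*v*(3 + v)/3 (Y(v) = -1 + ((v + v)*(v + 3))/3 = -1 + ((2*v)*(3 + v))/3 = -1 + (2*v*(3 + v))/3 = -1 + 2*v*(3 + v)/3)
(-4 + E(2, 5)*1)*Y(-21) - 31 = (-4 - 3*1)*(-1 + 2*(-21) + (2/3)*(-21)**2) - 31 = (-4 - 3)*(-1 - 42 + (2/3)*441) - 31 = -7*(-1 - 42 + 294) - 31 = -7*251 - 31 = -1757 - 31 = -1788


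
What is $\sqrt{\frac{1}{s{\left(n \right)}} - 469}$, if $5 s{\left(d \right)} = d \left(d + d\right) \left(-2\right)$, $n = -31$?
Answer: $\frac{i \sqrt{1802841}}{62} \approx 21.656 i$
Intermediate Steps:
$s{\left(d \right)} = - \frac{4 d^{2}}{5}$ ($s{\left(d \right)} = \frac{d \left(d + d\right) \left(-2\right)}{5} = \frac{d 2 d \left(-2\right)}{5} = \frac{2 d^{2} \left(-2\right)}{5} = \frac{\left(-4\right) d^{2}}{5} = - \frac{4 d^{2}}{5}$)
$\sqrt{\frac{1}{s{\left(n \right)}} - 469} = \sqrt{\frac{1}{\left(- \frac{4}{5}\right) \left(-31\right)^{2}} - 469} = \sqrt{\frac{1}{\left(- \frac{4}{5}\right) 961} - 469} = \sqrt{\frac{1}{- \frac{3844}{5}} - 469} = \sqrt{- \frac{5}{3844} - 469} = \sqrt{- \frac{1802841}{3844}} = \frac{i \sqrt{1802841}}{62}$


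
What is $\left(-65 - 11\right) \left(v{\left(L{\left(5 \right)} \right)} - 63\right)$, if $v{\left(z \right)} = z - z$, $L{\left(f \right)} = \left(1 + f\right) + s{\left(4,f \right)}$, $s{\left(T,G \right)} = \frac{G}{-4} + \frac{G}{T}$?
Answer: $4788$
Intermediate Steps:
$s{\left(T,G \right)} = - \frac{G}{4} + \frac{G}{T}$ ($s{\left(T,G \right)} = G \left(- \frac{1}{4}\right) + \frac{G}{T} = - \frac{G}{4} + \frac{G}{T}$)
$L{\left(f \right)} = 1 + f$ ($L{\left(f \right)} = \left(1 + f\right) - \left(\frac{f}{4} - \frac{f}{4}\right) = \left(1 + f\right) - \left(\frac{f}{4} - f \frac{1}{4}\right) = \left(1 + f\right) + \left(- \frac{f}{4} + \frac{f}{4}\right) = \left(1 + f\right) + 0 = 1 + f$)
$v{\left(z \right)} = 0$
$\left(-65 - 11\right) \left(v{\left(L{\left(5 \right)} \right)} - 63\right) = \left(-65 - 11\right) \left(0 - 63\right) = \left(-76\right) \left(-63\right) = 4788$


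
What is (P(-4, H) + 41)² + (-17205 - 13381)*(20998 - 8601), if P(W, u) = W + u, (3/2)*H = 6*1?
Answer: -379172961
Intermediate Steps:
H = 4 (H = 2*(6*1)/3 = (⅔)*6 = 4)
(P(-4, H) + 41)² + (-17205 - 13381)*(20998 - 8601) = ((-4 + 4) + 41)² + (-17205 - 13381)*(20998 - 8601) = (0 + 41)² - 30586*12397 = 41² - 379174642 = 1681 - 379174642 = -379172961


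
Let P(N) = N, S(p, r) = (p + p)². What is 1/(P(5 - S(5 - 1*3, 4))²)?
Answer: 1/121 ≈ 0.0082645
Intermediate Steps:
S(p, r) = 4*p² (S(p, r) = (2*p)² = 4*p²)
1/(P(5 - S(5 - 1*3, 4))²) = 1/((5 - 4*(5 - 1*3)²)²) = 1/((5 - 4*(5 - 3)²)²) = 1/((5 - 4*2²)²) = 1/((5 - 4*4)²) = 1/((5 - 1*16)²) = 1/((5 - 16)²) = 1/((-11)²) = 1/121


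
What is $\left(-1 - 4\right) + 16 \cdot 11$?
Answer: $171$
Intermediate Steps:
$\left(-1 - 4\right) + 16 \cdot 11 = \left(-1 - 4\right) + 176 = -5 + 176 = 171$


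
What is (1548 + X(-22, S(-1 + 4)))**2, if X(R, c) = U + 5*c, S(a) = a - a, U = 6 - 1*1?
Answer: 2411809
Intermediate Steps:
U = 5 (U = 6 - 1 = 5)
S(a) = 0
X(R, c) = 5 + 5*c
(1548 + X(-22, S(-1 + 4)))**2 = (1548 + (5 + 5*0))**2 = (1548 + (5 + 0))**2 = (1548 + 5)**2 = 1553**2 = 2411809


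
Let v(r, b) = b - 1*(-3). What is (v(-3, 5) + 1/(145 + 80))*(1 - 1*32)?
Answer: -55831/225 ≈ -248.14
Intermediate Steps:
v(r, b) = 3 + b (v(r, b) = b + 3 = 3 + b)
(v(-3, 5) + 1/(145 + 80))*(1 - 1*32) = ((3 + 5) + 1/(145 + 80))*(1 - 1*32) = (8 + 1/225)*(1 - 32) = (8 + 1/225)*(-31) = (1801/225)*(-31) = -55831/225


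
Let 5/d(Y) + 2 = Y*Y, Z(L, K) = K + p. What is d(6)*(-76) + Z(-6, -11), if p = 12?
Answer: -173/17 ≈ -10.176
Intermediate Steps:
Z(L, K) = 12 + K (Z(L, K) = K + 12 = 12 + K)
d(Y) = 5/(-2 + Y**2) (d(Y) = 5/(-2 + Y*Y) = 5/(-2 + Y**2))
d(6)*(-76) + Z(-6, -11) = (5/(-2 + 6**2))*(-76) + (12 - 11) = (5/(-2 + 36))*(-76) + 1 = (5/34)*(-76) + 1 = -190/17 + 1 = -173/17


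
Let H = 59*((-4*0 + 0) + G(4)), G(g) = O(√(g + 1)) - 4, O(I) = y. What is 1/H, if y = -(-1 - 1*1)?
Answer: -1/118 ≈ -0.0084746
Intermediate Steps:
y = 2 (y = -(-1 - 1) = -1*(-2) = 2)
O(I) = 2
G(g) = -2 (G(g) = 2 - 4 = -2)
H = -118 (H = 59*((-4*0 + 0) - 2) = 59*((0 + 0) - 2) = 59*(0 - 2) = 59*(-2) = -118)
1/H = 1/(-118) = -1/118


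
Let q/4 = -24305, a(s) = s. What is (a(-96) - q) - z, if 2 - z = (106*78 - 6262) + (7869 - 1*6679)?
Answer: 100318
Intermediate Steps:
q = -97220 (q = 4*(-24305) = -97220)
z = -3194 (z = 2 - ((106*78 - 6262) + (7869 - 1*6679)) = 2 - ((8268 - 6262) + (7869 - 6679)) = 2 - (2006 + 1190) = 2 - 1*3196 = 2 - 3196 = -3194)
(a(-96) - q) - z = (-96 - 1*(-97220)) - 1*(-3194) = (-96 + 97220) + 3194 = 97124 + 3194 = 100318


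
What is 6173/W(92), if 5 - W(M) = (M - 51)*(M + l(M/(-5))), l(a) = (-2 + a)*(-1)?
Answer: -30865/23017 ≈ -1.3410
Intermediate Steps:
l(a) = 2 - a
W(M) = 5 - (-51 + M)*(2 + 6*M/5) (W(M) = 5 - (M - 51)*(M + (2 - M/(-5))) = 5 - (-51 + M)*(M + (2 - M*(-1)/5)) = 5 - (-51 + M)*(M + (2 - (-1)*M/5)) = 5 - (-51 + M)*(M + (2 + M/5)) = 5 - (-51 + M)*(2 + 6*M/5))
6173/W(92) = 6173/(107 - 6/5*92² + (296/5)*92) = 6173/(107 - 6/5*8464 + 27232/5) = 6173/(107 - 50784/5 + 27232/5) = 6173/(-23017/5) = 6173*(-5/23017) = -30865/23017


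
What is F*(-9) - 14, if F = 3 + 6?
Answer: -95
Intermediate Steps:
F = 9
F*(-9) - 14 = 9*(-9) - 14 = -81 - 14 = -95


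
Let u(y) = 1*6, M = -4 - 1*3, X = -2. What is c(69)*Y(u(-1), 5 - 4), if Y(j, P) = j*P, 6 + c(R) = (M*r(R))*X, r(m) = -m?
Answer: -5832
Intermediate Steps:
M = -7 (M = -4 - 3 = -7)
u(y) = 6
c(R) = -6 - 14*R (c(R) = -6 - (-7)*R*(-2) = -6 + (7*R)*(-2) = -6 - 14*R)
Y(j, P) = P*j
c(69)*Y(u(-1), 5 - 4) = (-6 - 14*69)*((5 - 4)*6) = (-6 - 966)*(1*6) = -972*6 = -5832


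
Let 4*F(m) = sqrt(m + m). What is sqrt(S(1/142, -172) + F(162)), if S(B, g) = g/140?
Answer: sqrt(16030)/70 ≈ 1.8087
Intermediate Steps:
F(m) = sqrt(2)*sqrt(m)/4 (F(m) = sqrt(m + m)/4 = sqrt(2*m)/4 = (sqrt(2)*sqrt(m))/4 = sqrt(2)*sqrt(m)/4)
S(B, g) = g/140 (S(B, g) = g*(1/140) = g/140)
sqrt(S(1/142, -172) + F(162)) = sqrt((1/140)*(-172) + sqrt(2)*sqrt(162)/4) = sqrt(-43/35 + sqrt(2)*(9*sqrt(2))/4) = sqrt(-43/35 + 9/2) = sqrt(229/70) = sqrt(16030)/70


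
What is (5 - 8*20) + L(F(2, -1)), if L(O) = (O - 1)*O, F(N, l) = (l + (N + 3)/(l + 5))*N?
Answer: -621/4 ≈ -155.25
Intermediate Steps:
F(N, l) = N*(l + (3 + N)/(5 + l)) (F(N, l) = (l + (3 + N)/(5 + l))*N = N*(l + (3 + N)/(5 + l)))
L(O) = O*(-1 + O) (L(O) = (-1 + O)*O = O*(-1 + O))
(5 - 8*20) + L(F(2, -1)) = (5 - 8*20) + (2*(3 + 2 + (-1)² + 5*(-1))/(5 - 1))*(-1 + 2*(3 + 2 + (-1)² + 5*(-1))/(5 - 1)) = (5 - 160) + (2*(3 + 2 + 1 - 5)/4)*(-1 + 2*(3 + 2 + 1 - 5)/4) = -155 + (2*(¼)*1)*(-1 + 2*(¼)*1) = -155 + (-1 + ½)/2 = -155 + (½)*(-½) = -155 - ¼ = -621/4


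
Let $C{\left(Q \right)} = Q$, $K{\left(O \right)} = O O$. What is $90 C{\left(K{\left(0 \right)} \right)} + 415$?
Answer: $415$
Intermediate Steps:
$K{\left(O \right)} = O^{2}$
$90 C{\left(K{\left(0 \right)} \right)} + 415 = 90 \cdot 0^{2} + 415 = 90 \cdot 0 + 415 = 0 + 415 = 415$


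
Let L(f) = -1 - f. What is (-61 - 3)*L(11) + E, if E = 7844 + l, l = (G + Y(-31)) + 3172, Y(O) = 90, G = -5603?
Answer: 6271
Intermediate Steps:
l = -2341 (l = (-5603 + 90) + 3172 = -5513 + 3172 = -2341)
E = 5503 (E = 7844 - 2341 = 5503)
(-61 - 3)*L(11) + E = (-61 - 3)*(-1 - 1*11) + 5503 = -64*(-1 - 11) + 5503 = -64*(-12) + 5503 = 768 + 5503 = 6271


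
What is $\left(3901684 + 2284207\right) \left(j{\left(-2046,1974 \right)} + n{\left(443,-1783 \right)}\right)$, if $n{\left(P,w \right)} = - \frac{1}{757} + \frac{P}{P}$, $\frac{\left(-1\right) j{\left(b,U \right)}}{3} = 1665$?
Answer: $- \frac{23385507303969}{757} \approx -3.0892 \cdot 10^{10}$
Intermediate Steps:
$j{\left(b,U \right)} = -4995$ ($j{\left(b,U \right)} = \left(-3\right) 1665 = -4995$)
$n{\left(P,w \right)} = \frac{756}{757}$ ($n{\left(P,w \right)} = \left(-1\right) \frac{1}{757} + 1 = - \frac{1}{757} + 1 = \frac{756}{757}$)
$\left(3901684 + 2284207\right) \left(j{\left(-2046,1974 \right)} + n{\left(443,-1783 \right)}\right) = \left(3901684 + 2284207\right) \left(-4995 + \frac{756}{757}\right) = 6185891 \left(- \frac{3780459}{757}\right) = - \frac{23385507303969}{757}$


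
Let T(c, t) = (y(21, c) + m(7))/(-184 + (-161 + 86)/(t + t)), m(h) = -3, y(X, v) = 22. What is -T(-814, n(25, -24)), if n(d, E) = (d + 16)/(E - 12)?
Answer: 41/326 ≈ 0.12577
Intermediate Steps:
n(d, E) = (16 + d)/(-12 + E)
T(c, t) = 19/(-184 - 75/(2*t)) (T(c, t) = (22 - 3)/(-184 + (-161 + 86)/(t + t)) = 19/(-184 - 75*1/(2*t)) = 19/(-184 - 75/(2*t)))
-T(-814, n(25, -24)) = -(-38)*(16 + 25)/(-12 - 24)/(75 + 368*((16 + 25)/(-12 - 24))) = -(-38)*41/(-36)/(75 + 368*(41/(-36))) = -(-38)*(-1/36*41)/(75 + 368*(-1/36*41)) = -(-38)*(-41)/(36*(75 + 368*(-41/36))) = -(-38)*(-41)/(36*(75 - 3772/9)) = -(-38)*(-41)/(36*(-3097/9)) = -(-38)*(-41)*(-9)/(36*3097) = -1*(-41/326) = 41/326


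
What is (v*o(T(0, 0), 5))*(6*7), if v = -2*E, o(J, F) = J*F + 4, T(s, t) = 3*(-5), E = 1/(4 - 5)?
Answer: -5964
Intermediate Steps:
E = -1 (E = 1/(-1) = -1)
T(s, t) = -15
o(J, F) = 4 + F*J (o(J, F) = F*J + 4 = 4 + F*J)
v = 2 (v = -2*(-1) = 2)
(v*o(T(0, 0), 5))*(6*7) = (2*(4 + 5*(-15)))*(6*7) = (2*(4 - 75))*42 = (2*(-71))*42 = -142*42 = -5964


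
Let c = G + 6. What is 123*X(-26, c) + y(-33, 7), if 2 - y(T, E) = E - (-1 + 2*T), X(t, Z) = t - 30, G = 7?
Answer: -6960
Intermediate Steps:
c = 13 (c = 7 + 6 = 13)
X(t, Z) = -30 + t
y(T, E) = 1 - E + 2*T (y(T, E) = 2 - (E - (-1 + 2*T)) = 2 - (E + (1 - 2*T)) = 2 - (1 + E - 2*T) = 2 + (-1 - E + 2*T) = 1 - E + 2*T)
123*X(-26, c) + y(-33, 7) = 123*(-30 - 26) + (1 - 1*7 + 2*(-33)) = 123*(-56) + (1 - 7 - 66) = -6888 - 72 = -6960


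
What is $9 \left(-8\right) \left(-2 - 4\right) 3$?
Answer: $1296$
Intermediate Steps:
$9 \left(-8\right) \left(-2 - 4\right) 3 = - 72 \left(\left(-6\right) 3\right) = \left(-72\right) \left(-18\right) = 1296$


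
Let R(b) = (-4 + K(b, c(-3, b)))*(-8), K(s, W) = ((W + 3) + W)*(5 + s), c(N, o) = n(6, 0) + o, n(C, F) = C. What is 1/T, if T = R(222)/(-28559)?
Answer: 28559/833512 ≈ 0.034263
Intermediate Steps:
c(N, o) = 6 + o
K(s, W) = (3 + 2*W)*(5 + s) (K(s, W) = ((3 + W) + W)*(5 + s) = (3 + 2*W)*(5 + s))
R(b) = -568 - 104*b - 16*b*(6 + b) (R(b) = (-4 + (15 + 3*b + 10*(6 + b) + 2*(6 + b)*b))*(-8) = (-4 + (15 + 3*b + (60 + 10*b) + 2*b*(6 + b)))*(-8) = (-4 + (75 + 13*b + 2*b*(6 + b)))*(-8) = (71 + 13*b + 2*b*(6 + b))*(-8) = -568 - 104*b - 16*b*(6 + b))
T = 833512/28559 (T = (-568 - 200*222 - 16*222**2)/(-28559) = (-568 - 44400 - 16*49284)*(-1/28559) = (-568 - 44400 - 788544)*(-1/28559) = -833512*(-1/28559) = 833512/28559 ≈ 29.186)
1/T = 1/(833512/28559) = 28559/833512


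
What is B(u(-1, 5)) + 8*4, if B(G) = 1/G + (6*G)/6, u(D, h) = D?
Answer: 30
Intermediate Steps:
B(G) = G + 1/G (B(G) = 1/G + (6*G)*(1/6) = 1/G + G = G + 1/G)
B(u(-1, 5)) + 8*4 = (-1 + 1/(-1)) + 8*4 = (-1 - 1) + 32 = -2 + 32 = 30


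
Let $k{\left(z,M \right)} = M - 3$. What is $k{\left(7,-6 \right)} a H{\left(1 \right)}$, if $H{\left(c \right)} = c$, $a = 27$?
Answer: $-243$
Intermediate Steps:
$k{\left(z,M \right)} = -3 + M$
$k{\left(7,-6 \right)} a H{\left(1 \right)} = \left(-3 - 6\right) 27 \cdot 1 = \left(-9\right) 27 \cdot 1 = \left(-243\right) 1 = -243$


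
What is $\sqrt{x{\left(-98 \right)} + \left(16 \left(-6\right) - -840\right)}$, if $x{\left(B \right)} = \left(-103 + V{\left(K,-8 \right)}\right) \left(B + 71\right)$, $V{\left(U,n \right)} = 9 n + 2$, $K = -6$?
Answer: $19 \sqrt{15} \approx 73.587$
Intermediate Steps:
$V{\left(U,n \right)} = 2 + 9 n$
$x{\left(B \right)} = -12283 - 173 B$ ($x{\left(B \right)} = \left(-103 + \left(2 + 9 \left(-8\right)\right)\right) \left(B + 71\right) = \left(-103 + \left(2 - 72\right)\right) \left(71 + B\right) = \left(-103 - 70\right) \left(71 + B\right) = - 173 \left(71 + B\right) = -12283 - 173 B$)
$\sqrt{x{\left(-98 \right)} + \left(16 \left(-6\right) - -840\right)} = \sqrt{\left(-12283 - -16954\right) + \left(16 \left(-6\right) - -840\right)} = \sqrt{\left(-12283 + 16954\right) + \left(-96 + 840\right)} = \sqrt{4671 + 744} = \sqrt{5415} = 19 \sqrt{15}$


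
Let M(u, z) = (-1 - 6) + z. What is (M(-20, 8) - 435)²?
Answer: 188356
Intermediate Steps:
M(u, z) = -7 + z
(M(-20, 8) - 435)² = ((-7 + 8) - 435)² = (1 - 435)² = (-434)² = 188356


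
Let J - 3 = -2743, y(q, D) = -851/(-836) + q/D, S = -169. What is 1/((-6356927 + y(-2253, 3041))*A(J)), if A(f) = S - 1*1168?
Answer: 2542276/21607340216844053 ≈ 1.1766e-10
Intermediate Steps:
y(q, D) = 851/836 + q/D (y(q, D) = -851*(-1/836) + q/D = 851/836 + q/D)
J = -2740 (J = 3 - 2743 = -2740)
A(f) = -1337 (A(f) = -169 - 1*1168 = -169 - 1168 = -1337)
1/((-6356927 + y(-2253, 3041))*A(J)) = 1/(-6356927 + (851/836 - 2253/3041)*(-1337)) = -1/1337/(-6356927 + (851/836 - 2253*1/3041)) = -1/1337/(-6356927 + (851/836 - 2253/3041)) = -1/1337/(-6356927 + 704383/2542276) = -1/1337/(-16161062241469/2542276) = -2542276/16161062241469*(-1/1337) = 2542276/21607340216844053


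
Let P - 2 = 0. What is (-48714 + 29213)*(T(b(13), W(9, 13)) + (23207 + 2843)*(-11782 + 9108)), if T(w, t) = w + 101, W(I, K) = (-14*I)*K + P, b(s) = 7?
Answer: 1358392701592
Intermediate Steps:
P = 2 (P = 2 + 0 = 2)
W(I, K) = 2 - 14*I*K (W(I, K) = (-14*I)*K + 2 = -14*I*K + 2 = 2 - 14*I*K)
T(w, t) = 101 + w
(-48714 + 29213)*(T(b(13), W(9, 13)) + (23207 + 2843)*(-11782 + 9108)) = (-48714 + 29213)*((101 + 7) + (23207 + 2843)*(-11782 + 9108)) = -19501*(108 + 26050*(-2674)) = -19501*(108 - 69657700) = -19501*(-69657592) = 1358392701592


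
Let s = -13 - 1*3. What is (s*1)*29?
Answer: -464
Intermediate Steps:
s = -16 (s = -13 - 3 = -16)
(s*1)*29 = -16*1*29 = -16*29 = -464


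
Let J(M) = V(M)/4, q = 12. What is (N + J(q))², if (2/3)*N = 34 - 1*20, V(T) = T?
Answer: 576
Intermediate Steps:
N = 21 (N = 3*(34 - 1*20)/2 = 3*(34 - 20)/2 = (3/2)*14 = 21)
J(M) = M/4
(N + J(q))² = (21 + (¼)*12)² = (21 + 3)² = 24² = 576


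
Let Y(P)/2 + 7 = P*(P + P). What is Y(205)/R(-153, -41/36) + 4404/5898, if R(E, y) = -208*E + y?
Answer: 6789114650/1126147409 ≈ 6.0286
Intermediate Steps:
R(E, y) = y - 208*E
Y(P) = -14 + 4*P² (Y(P) = -14 + 2*(P*(P + P)) = -14 + 2*(P*(2*P)) = -14 + 2*(2*P²) = -14 + 4*P²)
Y(205)/R(-153, -41/36) + 4404/5898 = (-14 + 4*205²)/(-41/36 - 208*(-153)) + 4404/5898 = (-14 + 4*42025)/(-41*1/36 + 31824) + 4404*(1/5898) = (-14 + 168100)/(-41/36 + 31824) + 734/983 = 168086/(1145623/36) + 734/983 = 168086*(36/1145623) + 734/983 = 6051096/1145623 + 734/983 = 6789114650/1126147409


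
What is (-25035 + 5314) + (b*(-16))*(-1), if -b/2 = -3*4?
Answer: -19337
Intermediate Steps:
b = 24 (b = -(-6)*4 = -2*(-12) = 24)
(-25035 + 5314) + (b*(-16))*(-1) = (-25035 + 5314) + (24*(-16))*(-1) = -19721 - 384*(-1) = -19721 + 384 = -19337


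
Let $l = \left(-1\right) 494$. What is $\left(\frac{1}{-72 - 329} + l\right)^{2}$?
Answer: $\frac{39241629025}{160801} \approx 2.4404 \cdot 10^{5}$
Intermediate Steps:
$l = -494$
$\left(\frac{1}{-72 - 329} + l\right)^{2} = \left(\frac{1}{-72 - 329} - 494\right)^{2} = \left(\frac{1}{-401} - 494\right)^{2} = \left(- \frac{1}{401} - 494\right)^{2} = \left(- \frac{198095}{401}\right)^{2} = \frac{39241629025}{160801}$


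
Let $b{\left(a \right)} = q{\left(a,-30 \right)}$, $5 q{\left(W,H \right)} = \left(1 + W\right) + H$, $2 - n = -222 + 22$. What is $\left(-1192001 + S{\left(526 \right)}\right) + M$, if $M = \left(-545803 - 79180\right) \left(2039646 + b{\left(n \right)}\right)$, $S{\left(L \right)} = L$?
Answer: $- \frac{6373834459524}{5} \approx -1.2748 \cdot 10^{12}$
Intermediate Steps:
$n = 202$ ($n = 2 - \left(-222 + 22\right) = 2 - -200 = 2 + 200 = 202$)
$q{\left(W,H \right)} = \frac{1}{5} + \frac{H}{5} + \frac{W}{5}$ ($q{\left(W,H \right)} = \frac{\left(1 + W\right) + H}{5} = \frac{1 + H + W}{5} = \frac{1}{5} + \frac{H}{5} + \frac{W}{5}$)
$b{\left(a \right)} = - \frac{29}{5} + \frac{a}{5}$ ($b{\left(a \right)} = \frac{1}{5} + \frac{1}{5} \left(-30\right) + \frac{a}{5} = \frac{1}{5} - 6 + \frac{a}{5} = - \frac{29}{5} + \frac{a}{5}$)
$M = - \frac{6373828502149}{5}$ ($M = \left(-545803 - 79180\right) \left(2039646 + \left(- \frac{29}{5} + \frac{1}{5} \cdot 202\right)\right) = - 624983 \left(2039646 + \left(- \frac{29}{5} + \frac{202}{5}\right)\right) = - 624983 \left(2039646 + \frac{173}{5}\right) = \left(-624983\right) \frac{10198403}{5} = - \frac{6373828502149}{5} \approx -1.2748 \cdot 10^{12}$)
$\left(-1192001 + S{\left(526 \right)}\right) + M = \left(-1192001 + 526\right) - \frac{6373828502149}{5} = -1191475 - \frac{6373828502149}{5} = - \frac{6373834459524}{5}$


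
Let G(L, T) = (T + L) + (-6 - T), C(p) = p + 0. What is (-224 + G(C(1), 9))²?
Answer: 52441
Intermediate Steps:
C(p) = p
G(L, T) = -6 + L (G(L, T) = (L + T) + (-6 - T) = -6 + L)
(-224 + G(C(1), 9))² = (-224 + (-6 + 1))² = (-224 - 5)² = (-229)² = 52441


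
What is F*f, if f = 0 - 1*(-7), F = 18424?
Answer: 128968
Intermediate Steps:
f = 7 (f = 0 + 7 = 7)
F*f = 18424*7 = 128968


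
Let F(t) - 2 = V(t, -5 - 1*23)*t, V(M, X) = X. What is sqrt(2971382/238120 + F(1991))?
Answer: 13*I*sqrt(1168695966265)/59530 ≈ 236.08*I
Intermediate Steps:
F(t) = 2 - 28*t (F(t) = 2 + (-5 - 1*23)*t = 2 + (-5 - 23)*t = 2 - 28*t)
sqrt(2971382/238120 + F(1991)) = sqrt(2971382/238120 + (2 - 28*1991)) = sqrt(2971382*(1/238120) + (2 - 55748)) = sqrt(1485691/119060 - 55746) = sqrt(-6635633069/119060) = 13*I*sqrt(1168695966265)/59530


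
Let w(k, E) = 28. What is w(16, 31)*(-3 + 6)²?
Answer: 252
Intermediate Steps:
w(16, 31)*(-3 + 6)² = 28*(-3 + 6)² = 28*3² = 28*9 = 252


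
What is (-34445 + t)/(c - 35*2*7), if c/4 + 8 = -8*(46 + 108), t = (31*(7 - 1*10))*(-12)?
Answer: 33329/5450 ≈ 6.1154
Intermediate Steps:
t = 1116 (t = (31*(7 - 10))*(-12) = (31*(-3))*(-12) = -93*(-12) = 1116)
c = -4960 (c = -32 + 4*(-8*(46 + 108)) = -32 + 4*(-8*154) = -32 + 4*(-1232) = -32 - 4928 = -4960)
(-34445 + t)/(c - 35*2*7) = (-34445 + 1116)/(-4960 - 35*2*7) = -33329/(-4960 - 70*7) = -33329/(-4960 - 490) = -33329/(-5450) = -33329*(-1/5450) = 33329/5450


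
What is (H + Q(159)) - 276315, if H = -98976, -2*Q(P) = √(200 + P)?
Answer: -375291 - √359/2 ≈ -3.7530e+5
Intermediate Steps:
Q(P) = -√(200 + P)/2
(H + Q(159)) - 276315 = (-98976 - √(200 + 159)/2) - 276315 = (-98976 - √359/2) - 276315 = -375291 - √359/2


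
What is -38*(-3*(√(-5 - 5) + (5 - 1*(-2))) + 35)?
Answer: -532 + 114*I*√10 ≈ -532.0 + 360.5*I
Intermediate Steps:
-38*(-3*(√(-5 - 5) + (5 - 1*(-2))) + 35) = -38*(-3*(√(-10) + (5 + 2)) + 35) = -38*(-3*(I*√10 + 7) + 35) = -38*(-3*(7 + I*√10) + 35) = -38*((-21 - 3*I*√10) + 35) = -38*(14 - 3*I*√10) = -532 + 114*I*√10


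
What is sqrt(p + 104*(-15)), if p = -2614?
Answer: I*sqrt(4174) ≈ 64.606*I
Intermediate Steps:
sqrt(p + 104*(-15)) = sqrt(-2614 + 104*(-15)) = sqrt(-2614 - 1560) = sqrt(-4174) = I*sqrt(4174)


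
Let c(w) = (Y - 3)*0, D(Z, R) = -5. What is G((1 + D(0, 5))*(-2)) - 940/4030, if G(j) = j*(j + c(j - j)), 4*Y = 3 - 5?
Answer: 25698/403 ≈ 63.767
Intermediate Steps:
Y = -½ (Y = (3 - 5)/4 = (¼)*(-2) = -½ ≈ -0.50000)
c(w) = 0 (c(w) = (-½ - 3)*0 = -7/2*0 = 0)
G(j) = j² (G(j) = j*(j + 0) = j*j = j²)
G((1 + D(0, 5))*(-2)) - 940/4030 = ((1 - 5)*(-2))² - 940/4030 = (-4*(-2))² - 940*1/4030 = 8² - 94/403 = 64 - 94/403 = 25698/403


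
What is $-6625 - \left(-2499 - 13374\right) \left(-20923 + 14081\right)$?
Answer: $-108609691$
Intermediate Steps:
$-6625 - \left(-2499 - 13374\right) \left(-20923 + 14081\right) = -6625 - \left(-15873\right) \left(-6842\right) = -6625 - 108603066 = -108609691$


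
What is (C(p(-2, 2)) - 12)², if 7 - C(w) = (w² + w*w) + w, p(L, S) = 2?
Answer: 225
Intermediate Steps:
C(w) = 7 - w - 2*w² (C(w) = 7 - ((w² + w*w) + w) = 7 - ((w² + w²) + w) = 7 - (2*w² + w) = 7 - (w + 2*w²) = 7 + (-w - 2*w²) = 7 - w - 2*w²)
(C(p(-2, 2)) - 12)² = ((7 - 1*2 - 2*2²) - 12)² = ((7 - 2 - 2*4) - 12)² = ((7 - 2 - 8) - 12)² = (-3 - 12)² = (-15)² = 225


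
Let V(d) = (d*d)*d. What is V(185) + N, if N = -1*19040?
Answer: 6312585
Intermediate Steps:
V(d) = d**3 (V(d) = d**2*d = d**3)
N = -19040
V(185) + N = 185**3 - 19040 = 6331625 - 19040 = 6312585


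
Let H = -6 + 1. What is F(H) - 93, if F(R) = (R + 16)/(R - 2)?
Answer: -662/7 ≈ -94.571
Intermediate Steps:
H = -5
F(R) = (16 + R)/(-2 + R)
F(H) - 93 = (16 - 5)/(-2 - 5) - 93 = 11/(-7) - 93 = -⅐*11 - 93 = -11/7 - 93 = -662/7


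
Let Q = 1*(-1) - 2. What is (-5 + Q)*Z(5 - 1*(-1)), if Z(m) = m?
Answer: -48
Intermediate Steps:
Q = -3 (Q = -1 - 2 = -3)
(-5 + Q)*Z(5 - 1*(-1)) = (-5 - 3)*(5 - 1*(-1)) = -8*(5 + 1) = -8*6 = -48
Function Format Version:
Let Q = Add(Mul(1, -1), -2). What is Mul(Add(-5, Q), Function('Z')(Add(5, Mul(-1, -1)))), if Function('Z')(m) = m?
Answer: -48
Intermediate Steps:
Q = -3 (Q = Add(-1, -2) = -3)
Mul(Add(-5, Q), Function('Z')(Add(5, Mul(-1, -1)))) = Mul(Add(-5, -3), Add(5, Mul(-1, -1))) = Mul(-8, Add(5, 1)) = Mul(-8, 6) = -48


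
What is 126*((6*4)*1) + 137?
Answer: 3161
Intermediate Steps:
126*((6*4)*1) + 137 = 126*(24*1) + 137 = 126*24 + 137 = 3024 + 137 = 3161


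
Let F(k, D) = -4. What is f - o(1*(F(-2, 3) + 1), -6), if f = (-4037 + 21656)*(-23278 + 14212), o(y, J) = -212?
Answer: -159733642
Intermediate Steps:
f = -159733854 (f = 17619*(-9066) = -159733854)
f - o(1*(F(-2, 3) + 1), -6) = -159733854 - 1*(-212) = -159733854 + 212 = -159733642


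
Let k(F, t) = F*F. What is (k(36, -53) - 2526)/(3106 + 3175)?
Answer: -1230/6281 ≈ -0.19583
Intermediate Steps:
k(F, t) = F**2
(k(36, -53) - 2526)/(3106 + 3175) = (36**2 - 2526)/(3106 + 3175) = (1296 - 2526)/6281 = -1230*1/6281 = -1230/6281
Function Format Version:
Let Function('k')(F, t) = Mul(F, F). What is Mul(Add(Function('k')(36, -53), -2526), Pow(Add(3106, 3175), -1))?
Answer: Rational(-1230, 6281) ≈ -0.19583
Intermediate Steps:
Function('k')(F, t) = Pow(F, 2)
Mul(Add(Function('k')(36, -53), -2526), Pow(Add(3106, 3175), -1)) = Mul(Add(Pow(36, 2), -2526), Pow(Add(3106, 3175), -1)) = Mul(Add(1296, -2526), Pow(6281, -1)) = Mul(-1230, Rational(1, 6281)) = Rational(-1230, 6281)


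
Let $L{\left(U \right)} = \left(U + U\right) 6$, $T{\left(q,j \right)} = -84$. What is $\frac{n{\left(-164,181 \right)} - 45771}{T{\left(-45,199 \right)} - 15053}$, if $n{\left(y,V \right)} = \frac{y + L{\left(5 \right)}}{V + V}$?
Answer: $\frac{8284603}{2739797} \approx 3.0238$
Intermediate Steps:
$L{\left(U \right)} = 12 U$ ($L{\left(U \right)} = 2 U 6 = 12 U$)
$n{\left(y,V \right)} = \frac{60 + y}{2 V}$ ($n{\left(y,V \right)} = \frac{y + 12 \cdot 5}{V + V} = \frac{y + 60}{2 V} = \left(60 + y\right) \frac{1}{2 V} = \frac{60 + y}{2 V}$)
$\frac{n{\left(-164,181 \right)} - 45771}{T{\left(-45,199 \right)} - 15053} = \frac{\frac{60 - 164}{2 \cdot 181} - 45771}{-84 - 15053} = \frac{\frac{1}{2} \cdot \frac{1}{181} \left(-104\right) - 45771}{-15137} = \left(- \frac{52}{181} - 45771\right) \left(- \frac{1}{15137}\right) = \left(- \frac{8284603}{181}\right) \left(- \frac{1}{15137}\right) = \frac{8284603}{2739797}$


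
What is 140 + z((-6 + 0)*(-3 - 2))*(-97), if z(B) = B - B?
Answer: 140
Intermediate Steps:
z(B) = 0
140 + z((-6 + 0)*(-3 - 2))*(-97) = 140 + 0*(-97) = 140 + 0 = 140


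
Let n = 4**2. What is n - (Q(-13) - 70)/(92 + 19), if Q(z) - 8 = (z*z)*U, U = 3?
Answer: 1331/111 ≈ 11.991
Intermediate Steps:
Q(z) = 8 + 3*z**2 (Q(z) = 8 + (z*z)*3 = 8 + z**2*3 = 8 + 3*z**2)
n = 16
n - (Q(-13) - 70)/(92 + 19) = 16 - ((8 + 3*(-13)**2) - 70)/(92 + 19) = 16 - ((8 + 3*169) - 70)/111 = 16 - ((8 + 507) - 70)/111 = 16 - (515 - 70)/111 = 16 - 445/111 = 1331/111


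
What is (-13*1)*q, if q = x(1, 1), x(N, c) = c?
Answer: -13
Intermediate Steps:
q = 1
(-13*1)*q = -13*1*1 = -13*1 = -13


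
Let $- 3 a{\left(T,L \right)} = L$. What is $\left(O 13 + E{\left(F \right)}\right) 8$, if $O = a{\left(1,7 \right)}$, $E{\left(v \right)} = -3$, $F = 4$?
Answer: $- \frac{800}{3} \approx -266.67$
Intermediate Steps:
$a{\left(T,L \right)} = - \frac{L}{3}$
$O = - \frac{7}{3}$ ($O = \left(- \frac{1}{3}\right) 7 = - \frac{7}{3} \approx -2.3333$)
$\left(O 13 + E{\left(F \right)}\right) 8 = \left(\left(- \frac{7}{3}\right) 13 - 3\right) 8 = \left(- \frac{91}{3} - 3\right) 8 = \left(- \frac{100}{3}\right) 8 = - \frac{800}{3}$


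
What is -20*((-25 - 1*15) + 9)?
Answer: 620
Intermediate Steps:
-20*((-25 - 1*15) + 9) = -20*((-25 - 15) + 9) = -20*(-40 + 9) = -20*(-31) = 620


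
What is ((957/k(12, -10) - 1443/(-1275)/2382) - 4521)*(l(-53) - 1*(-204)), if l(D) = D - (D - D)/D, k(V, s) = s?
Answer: -352865540182/506175 ≈ -6.9712e+5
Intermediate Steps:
l(D) = D (l(D) = D - 0/D = D - 1*0 = D + 0 = D)
((957/k(12, -10) - 1443/(-1275)/2382) - 4521)*(l(-53) - 1*(-204)) = ((957/(-10) - 1443/(-1275)/2382) - 4521)*(-53 - 1*(-204)) = ((957*(-⅒) - 1443*(-1/1275)*(1/2382)) - 4521)*(-53 + 204) = ((-957/10 + (481/425)*(1/2382)) - 4521)*151 = ((-957/10 + 481/1012350) - 4521)*151 = (-48440707/506175 - 4521)*151 = -2336857882/506175*151 = -352865540182/506175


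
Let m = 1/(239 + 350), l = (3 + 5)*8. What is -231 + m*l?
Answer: -135995/589 ≈ -230.89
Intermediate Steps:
l = 64 (l = 8*8 = 64)
m = 1/589 ≈ 0.0016978
-231 + m*l = -231 + (1/589)*64 = -231 + 64/589 = -135995/589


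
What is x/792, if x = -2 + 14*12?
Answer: 83/396 ≈ 0.20960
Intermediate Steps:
x = 166 (x = -2 + 168 = 166)
x/792 = 166/792 = 166*(1/792) = 83/396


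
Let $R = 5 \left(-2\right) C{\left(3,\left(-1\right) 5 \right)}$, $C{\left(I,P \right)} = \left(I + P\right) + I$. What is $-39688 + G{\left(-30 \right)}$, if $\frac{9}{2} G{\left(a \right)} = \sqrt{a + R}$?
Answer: $-39688 + \frac{4 i \sqrt{10}}{9} \approx -39688.0 + 1.4055 i$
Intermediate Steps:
$C{\left(I,P \right)} = P + 2 I$
$R = -10$ ($R = 5 \left(-2\right) \left(\left(-1\right) 5 + 2 \cdot 3\right) = - 10 \left(-5 + 6\right) = \left(-10\right) 1 = -10$)
$G{\left(a \right)} = \frac{2 \sqrt{-10 + a}}{9}$ ($G{\left(a \right)} = \frac{2 \sqrt{a - 10}}{9} = \frac{2 \sqrt{-10 + a}}{9}$)
$-39688 + G{\left(-30 \right)} = -39688 + \frac{2 \sqrt{-10 - 30}}{9} = -39688 + \frac{2 \sqrt{-40}}{9} = -39688 + \frac{2 \cdot 2 i \sqrt{10}}{9} = -39688 + \frac{4 i \sqrt{10}}{9}$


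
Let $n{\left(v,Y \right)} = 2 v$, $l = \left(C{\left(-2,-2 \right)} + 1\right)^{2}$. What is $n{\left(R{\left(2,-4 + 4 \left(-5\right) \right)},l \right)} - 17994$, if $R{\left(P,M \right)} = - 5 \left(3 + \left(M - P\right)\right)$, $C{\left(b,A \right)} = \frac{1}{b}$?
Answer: $-17764$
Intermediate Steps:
$R{\left(P,M \right)} = -15 - 5 M + 5 P$ ($R{\left(P,M \right)} = - 5 \left(3 + M - P\right) = -15 - 5 M + 5 P$)
$l = \frac{1}{4}$ ($l = \left(\frac{1}{-2} + 1\right)^{2} = \left(- \frac{1}{2} + 1\right)^{2} = \left(\frac{1}{2}\right)^{2} = \frac{1}{4} \approx 0.25$)
$n{\left(R{\left(2,-4 + 4 \left(-5\right) \right)},l \right)} - 17994 = 2 \left(-15 - 5 \left(-4 + 4 \left(-5\right)\right) + 5 \cdot 2\right) - 17994 = 2 \left(-15 - 5 \left(-4 - 20\right) + 10\right) - 17994 = 2 \left(-15 - -120 + 10\right) - 17994 = 2 \left(-15 + 120 + 10\right) - 17994 = 2 \cdot 115 - 17994 = 230 - 17994 = -17764$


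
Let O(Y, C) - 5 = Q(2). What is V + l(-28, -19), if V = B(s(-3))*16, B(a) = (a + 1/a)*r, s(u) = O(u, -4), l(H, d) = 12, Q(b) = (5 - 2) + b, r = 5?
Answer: 820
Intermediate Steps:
Q(b) = 3 + b
O(Y, C) = 10 (O(Y, C) = 5 + (3 + 2) = 5 + 5 = 10)
s(u) = 10
B(a) = 5*a + 5/a (B(a) = (a + 1/a)*5 = 5*a + 5/a)
V = 808 (V = (5*10 + 5/10)*16 = (50 + 5*(⅒))*16 = (50 + ½)*16 = (101/2)*16 = 808)
V + l(-28, -19) = 808 + 12 = 820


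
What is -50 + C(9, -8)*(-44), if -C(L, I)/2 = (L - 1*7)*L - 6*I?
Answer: 5758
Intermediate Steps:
C(L, I) = 12*I - 2*L*(-7 + L) (C(L, I) = -2*((L - 1*7)*L - 6*I) = -2*((L - 7)*L - 6*I) = -2*((-7 + L)*L - 6*I) = -2*(L*(-7 + L) - 6*I) = -2*(-6*I + L*(-7 + L)) = 12*I - 2*L*(-7 + L))
-50 + C(9, -8)*(-44) = -50 + (-2*9² + 12*(-8) + 14*9)*(-44) = -50 + (-2*81 - 96 + 126)*(-44) = -50 + (-162 - 96 + 126)*(-44) = -50 - 132*(-44) = -50 + 5808 = 5758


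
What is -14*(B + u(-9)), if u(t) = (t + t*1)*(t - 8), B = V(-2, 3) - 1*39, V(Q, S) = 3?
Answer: -3780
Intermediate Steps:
B = -36 (B = 3 - 1*39 = 3 - 39 = -36)
u(t) = 2*t*(-8 + t) (u(t) = (t + t)*(-8 + t) = (2*t)*(-8 + t) = 2*t*(-8 + t))
-14*(B + u(-9)) = -14*(-36 + 2*(-9)*(-8 - 9)) = -14*(-36 + 2*(-9)*(-17)) = -14*(-36 + 306) = -14*270 = -3780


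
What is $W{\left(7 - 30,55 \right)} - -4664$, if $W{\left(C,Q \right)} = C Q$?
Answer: $3399$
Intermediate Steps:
$W{\left(7 - 30,55 \right)} - -4664 = \left(7 - 30\right) 55 - -4664 = \left(7 - 30\right) 55 + 4664 = \left(-23\right) 55 + 4664 = -1265 + 4664 = 3399$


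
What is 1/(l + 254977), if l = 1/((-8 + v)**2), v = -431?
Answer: 192721/49139422418 ≈ 3.9219e-6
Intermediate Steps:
l = 1/192721 (l = 1/((-8 - 431)**2) = 1/((-439)**2) = 1/192721 ≈ 5.1888e-6)
1/(l + 254977) = 1/(1/192721 + 254977) = 1/(49139422418/192721) = 192721/49139422418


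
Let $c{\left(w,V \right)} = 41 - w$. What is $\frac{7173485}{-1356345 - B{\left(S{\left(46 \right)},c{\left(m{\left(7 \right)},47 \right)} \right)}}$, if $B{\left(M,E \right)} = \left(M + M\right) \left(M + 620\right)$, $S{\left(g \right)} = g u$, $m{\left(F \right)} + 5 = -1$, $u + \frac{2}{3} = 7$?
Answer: $- \frac{64561365}{16986137} \approx -3.8008$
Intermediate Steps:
$u = \frac{19}{3}$ ($u = - \frac{2}{3} + 7 = \frac{19}{3} \approx 6.3333$)
$m{\left(F \right)} = -6$ ($m{\left(F \right)} = -5 - 1 = -6$)
$S{\left(g \right)} = \frac{19 g}{3}$ ($S{\left(g \right)} = g \frac{19}{3} = \frac{19 g}{3}$)
$B{\left(M,E \right)} = 2 M \left(620 + M\right)$
$\frac{7173485}{-1356345 - B{\left(S{\left(46 \right)},c{\left(m{\left(7 \right)},47 \right)} \right)}} = \frac{7173485}{-1356345 - 2 \cdot \frac{19}{3} \cdot 46 \left(620 + \frac{19}{3} \cdot 46\right)} = \frac{7173485}{-1356345 - 2 \cdot \frac{874}{3} \left(620 + \frac{874}{3}\right)} = \frac{7173485}{-1356345 - 2 \cdot \frac{874}{3} \cdot \frac{2734}{3}} = \frac{7173485}{-1356345 - \frac{4779032}{9}} = \frac{7173485}{- \frac{16986137}{9}} = 7173485 \left(- \frac{9}{16986137}\right) = - \frac{64561365}{16986137}$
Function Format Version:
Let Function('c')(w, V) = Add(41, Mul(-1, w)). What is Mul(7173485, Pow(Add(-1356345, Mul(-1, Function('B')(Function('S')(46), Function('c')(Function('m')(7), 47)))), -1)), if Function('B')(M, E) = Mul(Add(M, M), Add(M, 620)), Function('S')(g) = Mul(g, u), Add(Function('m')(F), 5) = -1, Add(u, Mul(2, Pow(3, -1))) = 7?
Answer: Rational(-64561365, 16986137) ≈ -3.8008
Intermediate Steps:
u = Rational(19, 3) (u = Add(Rational(-2, 3), 7) = Rational(19, 3) ≈ 6.3333)
Function('m')(F) = -6 (Function('m')(F) = Add(-5, -1) = -6)
Function('S')(g) = Mul(Rational(19, 3), g) (Function('S')(g) = Mul(g, Rational(19, 3)) = Mul(Rational(19, 3), g))
Function('B')(M, E) = Mul(2, M, Add(620, M)) (Function('B')(M, E) = Mul(Mul(2, M), Add(620, M)) = Mul(2, M, Add(620, M)))
Mul(7173485, Pow(Add(-1356345, Mul(-1, Function('B')(Function('S')(46), Function('c')(Function('m')(7), 47)))), -1)) = Mul(7173485, Pow(Add(-1356345, Mul(-1, Mul(2, Mul(Rational(19, 3), 46), Add(620, Mul(Rational(19, 3), 46))))), -1)) = Mul(7173485, Pow(Add(-1356345, Mul(-1, Mul(2, Rational(874, 3), Add(620, Rational(874, 3))))), -1)) = Mul(7173485, Pow(Add(-1356345, Mul(-1, Mul(2, Rational(874, 3), Rational(2734, 3)))), -1)) = Mul(7173485, Pow(Add(-1356345, Mul(-1, Rational(4779032, 9))), -1)) = Mul(7173485, Pow(Add(-1356345, Rational(-4779032, 9)), -1)) = Mul(7173485, Pow(Rational(-16986137, 9), -1)) = Mul(7173485, Rational(-9, 16986137)) = Rational(-64561365, 16986137)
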